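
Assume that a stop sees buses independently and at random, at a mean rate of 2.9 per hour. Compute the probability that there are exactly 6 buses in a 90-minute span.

0.1215

Over the interval, μ = 2.9 × 1.5 = 4.35 (a 90-minute span = 1.5 hours).
P(N = 6) = e^(−μ) μ^6/6! = e^(−4.35) · 4.35^6/720 ≈ 0.1215.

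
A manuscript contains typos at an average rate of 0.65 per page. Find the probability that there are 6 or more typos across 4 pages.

Over the interval, μ = 0.65 × 4 = 2.6 (4 pages).
P(N ≥ 6) = 1 − P(N ≤ 5) = 1 − Σ_{j=0}^{5} e^(−μ) μ^j/j! ≈ 0.0490.

0.0490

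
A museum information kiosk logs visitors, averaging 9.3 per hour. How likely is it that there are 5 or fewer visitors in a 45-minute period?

Over the interval, μ = 9.3 × 0.75 = 6.975 (a 45-minute period = 0.75 hours).
P(N ≤ 5) = Σ_{j=0}^{5} e^(−μ) μ^j/j! ≈ 0.3039.

0.3039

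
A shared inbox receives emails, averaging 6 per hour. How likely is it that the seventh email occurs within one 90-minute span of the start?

0.7932

Over the interval, μ = 6 × 1.5 = 9 (a 90-minute span = 1.5 hours).
The seventh arrival falls in the interval iff at least 7 events occur there: P(S_7 ≤ t) = P(N ≥ 7) = 1 − P(N ≤ 6) ≈ 0.7932.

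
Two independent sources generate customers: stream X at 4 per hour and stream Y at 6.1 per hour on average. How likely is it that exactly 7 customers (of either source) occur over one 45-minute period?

Independent Poisson processes superpose: combined rate λ = 4 + 6.1 = 10.1 per hour.
Over the interval, μ = 10.1 × 0.75 = 7.575 (a 45-minute period = 0.75 hours).
P(N = 7) = e^(−7.575) · 7.575^7/7! ≈ 0.1457.

0.1457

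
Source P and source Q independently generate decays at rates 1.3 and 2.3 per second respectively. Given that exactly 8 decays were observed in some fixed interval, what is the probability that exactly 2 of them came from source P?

0.2483

Given the total, each event is independently from source P with probability p = λ_P/(λ_P+λ_Q) = 1.3/3.6 ≈ 0.3611.
So K ~ Binomial(8, 1.3/3.6): P(K = 2) = C(8,2) · (1.3/3.6)^2 · (2.3/3.6)^6 ≈ 0.2483.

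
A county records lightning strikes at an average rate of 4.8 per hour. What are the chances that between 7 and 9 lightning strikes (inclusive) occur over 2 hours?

0.3514

Over the interval, μ = 4.8 × 2 = 9.6 (2 hours).
P(7 ≤ N ≤ 9) = Σ_{j=7}^{9} e^(−9.6) · 9.6^j/j! ≈ 0.3514.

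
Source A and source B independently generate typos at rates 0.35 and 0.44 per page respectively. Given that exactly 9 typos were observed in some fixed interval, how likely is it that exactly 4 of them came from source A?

Given the total, each event is independently from source A with probability p = λ_A/(λ_A+λ_B) = 0.35/0.79 ≈ 0.4430.
So K ~ Binomial(9, 0.35/0.79): P(K = 4) = C(9,4) · (0.35/0.79)^4 · (0.44/0.79)^5 ≈ 0.2602.

0.2602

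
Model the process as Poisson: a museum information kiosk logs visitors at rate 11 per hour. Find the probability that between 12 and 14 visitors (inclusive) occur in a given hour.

With mean μ = 11 per hour,
P(12 ≤ N ≤ 14) = Σ_{j=12}^{14} e^(−11) · 11^j/j! ≈ 0.2748.

0.2748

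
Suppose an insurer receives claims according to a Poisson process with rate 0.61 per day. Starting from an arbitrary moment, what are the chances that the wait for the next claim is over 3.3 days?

0.1336

The wait for the next event is exponential with rate λ = 0.61 per day.
P(T > 3.3) = e^(−λt) = e^(−0.61 × 3.3) = e^(−2.013) ≈ 0.1336.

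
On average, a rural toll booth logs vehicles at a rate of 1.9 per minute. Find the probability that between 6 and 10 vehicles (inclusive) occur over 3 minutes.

Over the interval, μ = 1.9 × 3 = 5.7 (3 minutes).
P(6 ≤ N ≤ 10) = Σ_{j=6}^{10} e^(−5.7) · 5.7^j/j! ≈ 0.4736.

0.4736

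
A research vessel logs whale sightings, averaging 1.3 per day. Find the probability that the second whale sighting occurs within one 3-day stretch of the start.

0.9008

Over the interval, μ = 1.3 × 3 = 3.9 (a 3-day stretch = 3 days).
The second arrival falls in the interval iff at least 2 events occur there: P(S_2 ≤ t) = P(N ≥ 2) = 1 − P(N ≤ 1) ≈ 0.9008.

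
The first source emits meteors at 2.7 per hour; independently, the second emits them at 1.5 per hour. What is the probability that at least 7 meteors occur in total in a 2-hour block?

0.7330

Independent Poisson processes superpose: combined rate λ = 2.7 + 1.5 = 4.2 per hour.
Over the interval, μ = 4.2 × 2 = 8.4 (a 2-hour block = 2 hours).
P(N ≥ 7) = 1 − P(N ≤ 6) ≈ 0.7330.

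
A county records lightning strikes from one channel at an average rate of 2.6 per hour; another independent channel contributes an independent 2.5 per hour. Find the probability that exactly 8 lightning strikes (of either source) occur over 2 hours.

0.1080

Independent Poisson processes superpose: combined rate λ = 2.6 + 2.5 = 5.1 per hour.
Over the interval, μ = 5.1 × 2 = 10.2 (2 hours).
P(N = 8) = e^(−10.2) · 10.2^8/8! ≈ 0.1080.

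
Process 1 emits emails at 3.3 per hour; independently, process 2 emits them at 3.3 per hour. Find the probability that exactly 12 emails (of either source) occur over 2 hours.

0.1081

Independent Poisson processes superpose: combined rate λ = 3.3 + 3.3 = 6.6 per hour.
Over the interval, μ = 6.6 × 2 = 13.2 (2 hours).
P(N = 12) = e^(−13.2) · 13.2^12/12! ≈ 0.1081.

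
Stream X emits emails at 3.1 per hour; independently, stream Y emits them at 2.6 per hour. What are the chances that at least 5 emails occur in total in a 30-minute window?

Independent Poisson processes superpose: combined rate λ = 3.1 + 2.6 = 5.7 per hour.
Over the interval, μ = 5.7 × 0.5 = 2.85 (a 30-minute window = 0.5 hours).
P(N ≥ 5) = 1 − P(N ≤ 4) ≈ 0.1602.

0.1602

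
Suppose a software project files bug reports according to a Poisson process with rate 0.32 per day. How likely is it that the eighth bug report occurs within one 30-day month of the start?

0.7416

Over the interval, μ = 0.32 × 30 = 9.6 (a 30-day month = 30 days).
The eighth arrival falls in the interval iff at least 8 events occur there: P(S_8 ≤ t) = P(N ≥ 8) = 1 − P(N ≤ 7) ≈ 0.7416.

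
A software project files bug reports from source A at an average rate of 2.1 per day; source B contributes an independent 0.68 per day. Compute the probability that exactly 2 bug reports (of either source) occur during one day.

Independent Poisson processes superpose: combined rate λ = 2.1 + 0.68 = 2.78 per day.
So μ = 2.78.
P(N = 2) = e^(−2.78) · 2.78^2/2! ≈ 0.2397.

0.2397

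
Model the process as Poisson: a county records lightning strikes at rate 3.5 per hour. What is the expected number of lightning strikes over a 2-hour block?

7

E[N] = λt = 3.5 × 2 = 7 (a 2-hour block = 2 hours).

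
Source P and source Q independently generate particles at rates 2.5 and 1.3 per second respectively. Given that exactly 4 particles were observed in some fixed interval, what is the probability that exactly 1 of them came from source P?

Given the total, each event is independently from source P with probability p = λ_P/(λ_P+λ_Q) = 2.5/3.8 ≈ 0.6579.
So K ~ Binomial(4, 2.5/3.8): P(K = 1) = C(4,1) · (2.5/3.8)^1 · (1.3/3.8)^3 ≈ 0.1054.

0.1054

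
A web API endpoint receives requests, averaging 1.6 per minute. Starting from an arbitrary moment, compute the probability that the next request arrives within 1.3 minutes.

Inter-arrival times are exponential with rate λ = 1.6 per minute.
P(T ≤ 1.3) = 1 − e^(−λt) = 1 − e^(−1.6 × 1.3) = 1 − e^(−2.08) ≈ 0.8751.

0.8751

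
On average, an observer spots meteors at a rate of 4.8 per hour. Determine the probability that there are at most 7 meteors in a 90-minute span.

0.5689

Over the interval, μ = 4.8 × 1.5 = 7.2 (a 90-minute span = 1.5 hours).
P(N ≤ 7) = Σ_{j=0}^{7} e^(−μ) μ^j/j! ≈ 0.5689.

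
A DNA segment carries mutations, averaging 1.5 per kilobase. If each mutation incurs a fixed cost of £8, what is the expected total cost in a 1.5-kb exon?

£18

E[N] = 1.5 × 1.5 = 2.25 (a 1.5-kb exon = 1.5 kilobases); E[cost] = 2.25 × £8 = £18.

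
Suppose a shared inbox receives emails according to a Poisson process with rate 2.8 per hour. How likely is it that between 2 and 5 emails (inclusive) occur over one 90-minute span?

0.6752

Over the interval, μ = 2.8 × 1.5 = 4.2 (a 90-minute span = 1.5 hours).
P(2 ≤ N ≤ 5) = Σ_{j=2}^{5} e^(−4.2) · 4.2^j/j! ≈ 0.6752.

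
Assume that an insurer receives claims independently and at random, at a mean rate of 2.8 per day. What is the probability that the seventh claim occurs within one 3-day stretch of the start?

0.7330

Over the interval, μ = 2.8 × 3 = 8.4 (a 3-day stretch = 3 days).
The seventh arrival falls in the interval iff at least 7 events occur there: P(S_7 ≤ t) = P(N ≥ 7) = 1 − P(N ≤ 6) ≈ 0.7330.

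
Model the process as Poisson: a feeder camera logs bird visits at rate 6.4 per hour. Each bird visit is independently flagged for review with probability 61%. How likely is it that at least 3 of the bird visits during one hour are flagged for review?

Thinning: the bird visits that are flagged for review themselves form a Poisson process with rate 0.61 × 6.4 = 3.904 per hour.
So μ = 3.904.
P(N ≥ 3) = 1 − P(N ≤ 2) ≈ 0.7475.

0.7475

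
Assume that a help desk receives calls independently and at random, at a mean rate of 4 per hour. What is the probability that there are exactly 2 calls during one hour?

0.1465

With mean μ = 4 per hour,
P(N = 2) = e^(−μ) μ^2/2! = e^(−4) · 4^2/2 ≈ 0.1465.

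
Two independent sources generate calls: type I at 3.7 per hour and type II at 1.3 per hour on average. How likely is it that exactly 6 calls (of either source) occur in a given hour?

0.1462

Independent Poisson processes superpose: combined rate λ = 3.7 + 1.3 = 5 per hour.
So μ = 5.
P(N = 6) = e^(−5) · 5^6/6! ≈ 0.1462.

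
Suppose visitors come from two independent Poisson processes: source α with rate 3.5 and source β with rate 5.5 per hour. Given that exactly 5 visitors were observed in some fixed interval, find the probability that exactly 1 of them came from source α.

Given the total, each event is independently from source α with probability p = λ_α/(λ_α+λ_β) = 3.5/9 ≈ 0.3889.
So K ~ Binomial(5, 3.5/9): P(K = 1) = C(5,1) · (3.5/9)^1 · (5.5/9)^4 ≈ 0.2712.

0.2712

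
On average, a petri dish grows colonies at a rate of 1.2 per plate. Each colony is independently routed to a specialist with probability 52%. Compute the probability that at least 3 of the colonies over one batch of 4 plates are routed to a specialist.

Thinning: the colonies that are routed to a specialist themselves form a Poisson process with rate 0.52 × 1.2 = 0.624 per plate.
Over the interval, μ = 0.624 × 4 = 2.496 (a batch of 4 plates = 4 plates).
P(N ≥ 3) = 1 − P(N ≤ 2) ≈ 0.4552.

0.4552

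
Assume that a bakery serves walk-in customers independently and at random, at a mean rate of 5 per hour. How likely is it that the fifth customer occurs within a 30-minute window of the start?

0.1088

Over the interval, μ = 5 × 0.5 = 2.5 (a 30-minute window = 0.5 hours).
The fifth arrival falls in the interval iff at least 5 events occur there: P(S_5 ≤ t) = P(N ≥ 5) = 1 − P(N ≤ 4) ≈ 0.1088.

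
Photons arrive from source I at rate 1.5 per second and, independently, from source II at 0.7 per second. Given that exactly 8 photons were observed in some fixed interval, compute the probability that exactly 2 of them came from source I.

0.0135

Given the total, each event is independently from source I with probability p = λ_I/(λ_I+λ_II) = 1.5/2.2 ≈ 0.6818.
So K ~ Binomial(8, 1.5/2.2): P(K = 2) = C(8,2) · (1.5/2.2)^2 · (0.7/2.2)^6 ≈ 0.0135.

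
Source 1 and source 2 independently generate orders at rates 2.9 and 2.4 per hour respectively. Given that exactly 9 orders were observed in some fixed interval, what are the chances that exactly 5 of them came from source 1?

Given the total, each event is independently from source 1 with probability p = λ_1/(λ_1+λ_2) = 2.9/5.3 ≈ 0.5472.
So K ~ Binomial(9, 2.9/5.3): P(K = 5) = C(9,5) · (2.9/5.3)^5 · (2.4/5.3)^4 ≈ 0.2598.

0.2598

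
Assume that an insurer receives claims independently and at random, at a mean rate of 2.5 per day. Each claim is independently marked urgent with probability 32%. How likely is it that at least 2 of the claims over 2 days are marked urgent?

0.4751

Thinning: the claims that are marked urgent themselves form a Poisson process with rate 0.32 × 2.5 = 0.8 per day.
Over the interval, μ = 0.8 × 2 = 1.6 (2 days).
P(N ≥ 2) = 1 − P(N ≤ 1) ≈ 0.4751.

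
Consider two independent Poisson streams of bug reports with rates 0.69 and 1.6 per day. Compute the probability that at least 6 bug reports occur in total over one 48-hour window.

Independent Poisson processes superpose: combined rate λ = 0.69 + 1.6 = 2.29 per day.
Over the interval, μ = 2.29 × 2 = 4.58 (a 48-hour window = 2 days).
P(N ≥ 6) = 1 − P(N ≤ 5) ≈ 0.3108.

0.3108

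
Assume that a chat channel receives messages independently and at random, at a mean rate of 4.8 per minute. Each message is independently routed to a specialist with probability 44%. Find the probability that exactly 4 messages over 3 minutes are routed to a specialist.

0.1189

Thinning: the messages that are routed to a specialist themselves form a Poisson process with rate 0.44 × 4.8 = 2.112 per minute.
Over the interval, μ = 2.112 × 3 = 6.336 (3 minutes).
P(N = 4) = e^(−6.336) · 6.336^4/4! ≈ 0.1189.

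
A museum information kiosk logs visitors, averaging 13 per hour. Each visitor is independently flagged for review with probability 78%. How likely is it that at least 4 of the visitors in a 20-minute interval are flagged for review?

0.4373

Thinning: the visitors that are flagged for review themselves form a Poisson process with rate 0.78 × 13 = 10.14 per hour.
Over the interval, μ = 10.14 × 1/3 = 3.38 (a 20-minute interval = 1/3 hours).
P(N ≥ 4) = 1 − P(N ≤ 3) ≈ 0.4373.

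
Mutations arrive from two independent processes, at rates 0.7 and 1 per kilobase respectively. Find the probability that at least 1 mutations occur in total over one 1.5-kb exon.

0.9219

Independent Poisson processes superpose: combined rate λ = 0.7 + 1 = 1.7 per kilobase.
Over the interval, μ = 1.7 × 1.5 = 2.55 (a 1.5-kb exon = 1.5 kilobases).
P(N ≥ 1) = 1 − P(N ≤ 0) ≈ 0.9219.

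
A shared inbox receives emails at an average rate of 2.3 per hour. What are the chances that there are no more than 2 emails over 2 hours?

0.1626

Over the interval, μ = 2.3 × 2 = 4.6 (2 hours).
P(N ≤ 2) = Σ_{j=0}^{2} e^(−μ) μ^j/j! ≈ 0.1626.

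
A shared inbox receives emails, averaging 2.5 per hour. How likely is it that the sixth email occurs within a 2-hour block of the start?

0.3840

Over the interval, μ = 2.5 × 2 = 5 (a 2-hour block = 2 hours).
The sixth arrival falls in the interval iff at least 6 events occur there: P(S_6 ≤ t) = P(N ≥ 6) = 1 − P(N ≤ 5) ≈ 0.3840.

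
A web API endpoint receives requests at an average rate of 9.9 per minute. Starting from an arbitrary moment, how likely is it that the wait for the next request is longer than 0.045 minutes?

0.6405

The wait for the next event is exponential with rate λ = 9.9 per minute.
P(T > 0.045) = e^(−λt) = e^(−9.9 × 0.045) = e^(−0.4455) ≈ 0.6405.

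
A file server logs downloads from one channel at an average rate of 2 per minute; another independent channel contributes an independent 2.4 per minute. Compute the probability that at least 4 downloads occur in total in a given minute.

Independent Poisson processes superpose: combined rate λ = 2 + 2.4 = 4.4 per minute.
So μ = 4.4.
P(N ≥ 4) = 1 − P(N ≤ 3) ≈ 0.6406.

0.6406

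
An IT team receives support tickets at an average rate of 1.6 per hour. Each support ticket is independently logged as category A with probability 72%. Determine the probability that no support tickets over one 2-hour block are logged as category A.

Thinning: the support tickets that are logged as category A themselves form a Poisson process with rate 0.72 × 1.6 = 1.152 per hour.
Over the interval, μ = 1.152 × 2 = 2.304 (a 2-hour block = 2 hours).
P(N = 0) = e^(−2.304) · 2.304^0/0! ≈ 0.0999.

0.0999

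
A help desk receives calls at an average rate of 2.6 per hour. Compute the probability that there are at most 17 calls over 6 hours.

Over the interval, μ = 2.6 × 6 = 15.6 (6 hours).
P(N ≤ 17) = Σ_{j=0}^{17} e^(−μ) μ^j/j! ≈ 0.6962.

0.6962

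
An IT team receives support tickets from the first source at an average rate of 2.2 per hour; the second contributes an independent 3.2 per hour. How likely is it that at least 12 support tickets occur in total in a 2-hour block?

Independent Poisson processes superpose: combined rate λ = 2.2 + 3.2 = 5.4 per hour.
Over the interval, μ = 5.4 × 2 = 10.8 (a 2-hour block = 2 hours).
P(N ≥ 12) = 1 − P(N ≤ 11) ≈ 0.3969.

0.3969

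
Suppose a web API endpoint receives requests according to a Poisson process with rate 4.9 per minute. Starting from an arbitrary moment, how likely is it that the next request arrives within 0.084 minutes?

0.3374

Inter-arrival times are exponential with rate λ = 4.9 per minute.
P(T ≤ 0.084) = 1 − e^(−λt) = 1 − e^(−4.9 × 0.084) = 1 − e^(−0.4116) ≈ 0.3374.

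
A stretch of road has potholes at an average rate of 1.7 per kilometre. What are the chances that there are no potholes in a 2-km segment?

0.0334

Over the interval, μ = 1.7 × 2 = 3.4 (a 2-km segment = 2 kilometres).
P(N = 0) = e^(−μ) μ^0/0! = e^(−3.4) · 3.4^0/1 ≈ 0.0334.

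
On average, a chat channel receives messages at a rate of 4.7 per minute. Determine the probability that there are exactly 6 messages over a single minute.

0.1362

With mean μ = 4.7 per minute,
P(N = 6) = e^(−μ) μ^6/6! = e^(−4.7) · 4.7^6/720 ≈ 0.1362.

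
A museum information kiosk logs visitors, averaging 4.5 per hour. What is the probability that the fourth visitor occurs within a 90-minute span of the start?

0.9042

Over the interval, μ = 4.5 × 1.5 = 6.75 (a 90-minute span = 1.5 hours).
The fourth arrival falls in the interval iff at least 4 events occur there: P(S_4 ≤ t) = P(N ≥ 4) = 1 − P(N ≤ 3) ≈ 0.9042.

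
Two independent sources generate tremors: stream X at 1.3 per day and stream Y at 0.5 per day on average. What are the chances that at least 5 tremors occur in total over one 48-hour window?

Independent Poisson processes superpose: combined rate λ = 1.3 + 0.5 = 1.8 per day.
Over the interval, μ = 1.8 × 2 = 3.6 (a 48-hour window = 2 days).
P(N ≥ 5) = 1 − P(N ≤ 4) ≈ 0.2936.

0.2936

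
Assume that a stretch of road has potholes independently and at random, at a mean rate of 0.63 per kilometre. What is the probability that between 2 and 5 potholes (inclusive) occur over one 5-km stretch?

Over the interval, μ = 0.63 × 5 = 3.15 (a 5-km stretch = 5 kilometres).
P(2 ≤ N ≤ 5) = Σ_{j=2}^{5} e^(−3.15) · 3.15^j/j! ≈ 0.7224.

0.7224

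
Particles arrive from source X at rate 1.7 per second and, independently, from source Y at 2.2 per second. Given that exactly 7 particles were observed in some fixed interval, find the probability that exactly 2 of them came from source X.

0.2279

Given the total, each event is independently from source X with probability p = λ_X/(λ_X+λ_Y) = 1.7/3.9 ≈ 0.4359.
So K ~ Binomial(7, 1.7/3.9): P(K = 2) = C(7,2) · (1.7/3.9)^2 · (2.2/3.9)^5 ≈ 0.2279.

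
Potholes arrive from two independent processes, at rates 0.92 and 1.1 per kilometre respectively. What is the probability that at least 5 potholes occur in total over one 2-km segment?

0.3790

Independent Poisson processes superpose: combined rate λ = 0.92 + 1.1 = 2.02 per kilometre.
Over the interval, μ = 2.02 × 2 = 4.04 (a 2-km segment = 2 kilometres).
P(N ≥ 5) = 1 − P(N ≤ 4) ≈ 0.3790.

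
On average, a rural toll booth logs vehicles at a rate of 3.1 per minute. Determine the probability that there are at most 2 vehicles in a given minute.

With mean μ = 3.1 per minute,
P(N ≤ 2) = Σ_{j=0}^{2} e^(−μ) μ^j/j! ≈ 0.4012.

0.4012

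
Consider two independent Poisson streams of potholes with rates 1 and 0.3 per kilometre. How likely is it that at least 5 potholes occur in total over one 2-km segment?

0.1226

Independent Poisson processes superpose: combined rate λ = 1 + 0.3 = 1.3 per kilometre.
Over the interval, μ = 1.3 × 2 = 2.6 (a 2-km segment = 2 kilometres).
P(N ≥ 5) = 1 − P(N ≤ 4) ≈ 0.1226.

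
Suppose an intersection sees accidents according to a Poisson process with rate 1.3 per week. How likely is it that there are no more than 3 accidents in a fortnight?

0.7360

Over the interval, μ = 1.3 × 2 = 2.6 (a fortnight = 2 weeks).
P(N ≤ 3) = Σ_{j=0}^{3} e^(−μ) μ^j/j! ≈ 0.7360.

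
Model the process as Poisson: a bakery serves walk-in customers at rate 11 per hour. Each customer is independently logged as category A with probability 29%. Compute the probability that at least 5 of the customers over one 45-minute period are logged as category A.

Thinning: the customers that are logged as category A themselves form a Poisson process with rate 0.29 × 11 = 3.19 per hour.
Over the interval, μ = 3.19 × 0.75 = 2.3925 (a 45-minute period = 0.75 hours).
P(N ≥ 5) = 1 − P(N ≤ 4) ≈ 0.0949.

0.0949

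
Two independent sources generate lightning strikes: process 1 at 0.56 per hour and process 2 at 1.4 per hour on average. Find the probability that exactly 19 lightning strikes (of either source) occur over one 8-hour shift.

0.0656

Independent Poisson processes superpose: combined rate λ = 0.56 + 1.4 = 1.96 per hour.
Over the interval, μ = 1.96 × 8 = 15.68 (an 8-hour shift = 8 hours).
P(N = 19) = e^(−15.68) · 15.68^19/19! ≈ 0.0656.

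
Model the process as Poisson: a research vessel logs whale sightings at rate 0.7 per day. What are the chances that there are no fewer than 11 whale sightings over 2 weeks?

0.3920

Over the interval, μ = 0.7 × 14 = 9.8 (2 weeks = 14 days).
P(N ≥ 11) = 1 − P(N ≤ 10) = 1 − Σ_{j=0}^{10} e^(−μ) μ^j/j! ≈ 0.3920.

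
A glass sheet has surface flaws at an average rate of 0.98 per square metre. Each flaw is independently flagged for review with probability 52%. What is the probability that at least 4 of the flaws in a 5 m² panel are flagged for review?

0.2527

Thinning: the flaws that are flagged for review themselves form a Poisson process with rate 0.52 × 0.98 = 0.5096 per square metre.
Over the interval, μ = 0.5096 × 5 = 2.548 (a 5 m² panel = 5 square metres).
P(N ≥ 4) = 1 − P(N ≤ 3) ≈ 0.2527.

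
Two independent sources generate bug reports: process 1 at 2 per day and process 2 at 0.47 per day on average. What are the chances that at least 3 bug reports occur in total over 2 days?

Independent Poisson processes superpose: combined rate λ = 2 + 0.47 = 2.47 per day.
Over the interval, μ = 2.47 × 2 = 4.94 (2 days).
P(N ≥ 3) = 1 − P(N ≤ 2) ≈ 0.8702.

0.8702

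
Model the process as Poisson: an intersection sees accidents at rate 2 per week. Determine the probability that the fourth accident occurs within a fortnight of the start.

0.5665

Over the interval, μ = 2 × 2 = 4 (a fortnight = 2 weeks).
The fourth arrival falls in the interval iff at least 4 events occur there: P(S_4 ≤ t) = P(N ≥ 4) = 1 − P(N ≤ 3) ≈ 0.5665.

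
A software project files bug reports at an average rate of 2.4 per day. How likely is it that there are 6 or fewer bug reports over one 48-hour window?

Over the interval, μ = 2.4 × 2 = 4.8 (a 48-hour window = 2 days).
P(N ≤ 6) = Σ_{j=0}^{6} e^(−μ) μ^j/j! ≈ 0.7908.

0.7908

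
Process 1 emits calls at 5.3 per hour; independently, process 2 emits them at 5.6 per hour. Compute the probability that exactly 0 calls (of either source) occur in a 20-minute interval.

0.0264

Independent Poisson processes superpose: combined rate λ = 5.3 + 5.6 = 10.9 per hour.
Over the interval, μ = 10.9 × 1/3 ≈ 3.63333 (a 20-minute interval = 1/3 hours).
P(N = 0) = e^(−3.63333) · 3.63333^0/0! ≈ 0.0264.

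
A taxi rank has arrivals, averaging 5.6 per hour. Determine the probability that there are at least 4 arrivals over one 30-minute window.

0.3081

Over the interval, μ = 5.6 × 0.5 = 2.8 (a 30-minute window = 0.5 hours).
P(N ≥ 4) = 1 − P(N ≤ 3) = 1 − Σ_{j=0}^{3} e^(−μ) μ^j/j! ≈ 0.3081.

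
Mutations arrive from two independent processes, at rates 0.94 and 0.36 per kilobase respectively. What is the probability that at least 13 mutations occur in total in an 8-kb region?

0.2478

Independent Poisson processes superpose: combined rate λ = 0.94 + 0.36 = 1.3 per kilobase.
Over the interval, μ = 1.3 × 8 = 10.4 (an 8-kb region = 8 kilobases).
P(N ≥ 13) = 1 − P(N ≤ 12) ≈ 0.2478.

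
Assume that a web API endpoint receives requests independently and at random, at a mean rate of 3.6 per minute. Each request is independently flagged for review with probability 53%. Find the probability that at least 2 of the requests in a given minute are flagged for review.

Thinning: the requests that are flagged for review themselves form a Poisson process with rate 0.53 × 3.6 = 1.908 per minute.
So μ = 1.908.
P(N ≥ 2) = 1 − P(N ≤ 1) ≈ 0.5685.

0.5685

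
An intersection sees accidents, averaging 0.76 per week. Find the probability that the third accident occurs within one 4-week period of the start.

Over the interval, μ = 0.76 × 4 = 3.04 (a 4-week period = 4 weeks).
The third arrival falls in the interval iff at least 3 events occur there: P(S_3 ≤ t) = P(N ≥ 3) = 1 − P(N ≤ 2) ≈ 0.5857.

0.5857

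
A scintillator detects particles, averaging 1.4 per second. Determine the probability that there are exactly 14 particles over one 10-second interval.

0.1060

Over the interval, μ = 1.4 × 10 = 14 (a 10-second interval = 10 seconds).
P(N = 14) = e^(−μ) μ^14/14! = e^(−14) · 14^14/87178291200 ≈ 0.1060.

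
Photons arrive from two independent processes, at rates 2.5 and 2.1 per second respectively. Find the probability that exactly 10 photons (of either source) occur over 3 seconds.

Independent Poisson processes superpose: combined rate λ = 2.5 + 2.1 = 4.6 per second.
Over the interval, μ = 4.6 × 3 = 13.8 (3 seconds).
P(N = 10) = e^(−13.8) · 13.8^10/10! ≈ 0.0701.

0.0701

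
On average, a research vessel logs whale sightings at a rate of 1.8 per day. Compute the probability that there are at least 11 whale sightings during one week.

Over the interval, μ = 1.8 × 7 = 12.6 (a week = 7 days).
P(N ≥ 11) = 1 − P(N ≤ 10) = 1 − Σ_{j=0}^{10} e^(−μ) μ^j/j! ≈ 0.7124.

0.7124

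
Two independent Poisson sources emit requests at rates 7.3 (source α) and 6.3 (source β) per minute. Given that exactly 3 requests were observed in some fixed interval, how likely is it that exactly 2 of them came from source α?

0.4004

Given the total, each event is independently from source α with probability p = λ_α/(λ_α+λ_β) = 7.3/13.6 ≈ 0.5368.
So K ~ Binomial(3, 7.3/13.6): P(K = 2) = C(3,2) · (7.3/13.6)^2 · (6.3/13.6)^1 ≈ 0.4004.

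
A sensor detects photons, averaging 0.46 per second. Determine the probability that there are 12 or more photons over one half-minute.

0.7227

Over the interval, μ = 0.46 × 30 = 13.8 (a half-minute = 30 seconds).
P(N ≥ 12) = 1 − P(N ≤ 11) = 1 − Σ_{j=0}^{11} e^(−μ) μ^j/j! ≈ 0.7227.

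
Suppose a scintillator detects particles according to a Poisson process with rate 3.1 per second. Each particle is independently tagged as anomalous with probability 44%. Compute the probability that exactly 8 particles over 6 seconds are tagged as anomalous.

0.1393

Thinning: the particles that are tagged as anomalous themselves form a Poisson process with rate 0.44 × 3.1 = 1.364 per second.
Over the interval, μ = 1.364 × 6 = 8.184 (6 seconds).
P(N = 8) = e^(−8.184) · 8.184^8/8! ≈ 0.1393.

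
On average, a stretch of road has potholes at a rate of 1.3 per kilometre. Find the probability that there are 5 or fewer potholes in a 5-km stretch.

0.3690

Over the interval, μ = 1.3 × 5 = 6.5 (a 5-km stretch = 5 kilometres).
P(N ≤ 5) = Σ_{j=0}^{5} e^(−μ) μ^j/j! ≈ 0.3690.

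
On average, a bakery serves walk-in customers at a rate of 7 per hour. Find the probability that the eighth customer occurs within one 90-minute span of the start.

0.8215

Over the interval, μ = 7 × 1.5 = 10.5 (a 90-minute span = 1.5 hours).
The eighth arrival falls in the interval iff at least 8 events occur there: P(S_8 ≤ t) = P(N ≥ 8) = 1 − P(N ≤ 7) ≈ 0.8215.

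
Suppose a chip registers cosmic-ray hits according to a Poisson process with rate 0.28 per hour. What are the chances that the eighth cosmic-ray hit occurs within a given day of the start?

Over the interval, μ = 0.28 × 24 = 6.72 (a day = 24 hours).
The eighth arrival falls in the interval iff at least 8 events occur there: P(S_8 ≤ t) = P(N ≥ 8) = 1 − P(N ≤ 7) ≈ 0.3596.

0.3596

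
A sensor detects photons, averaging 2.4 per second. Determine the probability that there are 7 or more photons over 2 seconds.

Over the interval, μ = 2.4 × 2 = 4.8 (2 seconds).
P(N ≥ 7) = 1 − P(N ≤ 6) = 1 − Σ_{j=0}^{6} e^(−μ) μ^j/j! ≈ 0.2092.

0.2092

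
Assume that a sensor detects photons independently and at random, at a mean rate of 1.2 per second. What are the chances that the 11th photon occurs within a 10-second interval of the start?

0.6528

Over the interval, μ = 1.2 × 10 = 12 (a 10-second interval = 10 seconds).
The 11th arrival falls in the interval iff at least 11 events occur there: P(S_11 ≤ t) = P(N ≥ 11) = 1 − P(N ≤ 10) ≈ 0.6528.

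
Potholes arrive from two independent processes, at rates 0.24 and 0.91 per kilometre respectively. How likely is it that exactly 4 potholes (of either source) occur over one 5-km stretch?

0.1450

Independent Poisson processes superpose: combined rate λ = 0.24 + 0.91 = 1.15 per kilometre.
Over the interval, μ = 1.15 × 5 = 5.75 (a 5-km stretch = 5 kilometres).
P(N = 4) = e^(−5.75) · 5.75^4/4! ≈ 0.1450.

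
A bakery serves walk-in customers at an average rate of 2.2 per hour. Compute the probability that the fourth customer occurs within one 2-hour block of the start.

0.6406

Over the interval, μ = 2.2 × 2 = 4.4 (a 2-hour block = 2 hours).
The fourth arrival falls in the interval iff at least 4 events occur there: P(S_4 ≤ t) = P(N ≥ 4) = 1 − P(N ≤ 3) ≈ 0.6406.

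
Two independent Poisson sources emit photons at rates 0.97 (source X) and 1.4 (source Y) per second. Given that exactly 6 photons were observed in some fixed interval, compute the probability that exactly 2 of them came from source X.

Given the total, each event is independently from source X with probability p = λ_X/(λ_X+λ_Y) = 0.97/2.37 ≈ 0.4093.
So K ~ Binomial(6, 0.97/2.37): P(K = 2) = C(6,2) · (0.97/2.37)^2 · (1.4/2.37)^4 ≈ 0.3060.

0.3060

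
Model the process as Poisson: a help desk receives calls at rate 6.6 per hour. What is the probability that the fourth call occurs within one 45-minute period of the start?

0.7279

Over the interval, μ = 6.6 × 0.75 = 4.95 (a 45-minute period = 0.75 hours).
The fourth arrival falls in the interval iff at least 4 events occur there: P(S_4 ≤ t) = P(N ≥ 4) = 1 − P(N ≤ 3) ≈ 0.7279.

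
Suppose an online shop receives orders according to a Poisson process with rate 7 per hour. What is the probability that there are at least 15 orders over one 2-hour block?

0.4296

Over the interval, μ = 7 × 2 = 14 (a 2-hour block = 2 hours).
P(N ≥ 15) = 1 − P(N ≤ 14) = 1 − Σ_{j=0}^{14} e^(−μ) μ^j/j! ≈ 0.4296.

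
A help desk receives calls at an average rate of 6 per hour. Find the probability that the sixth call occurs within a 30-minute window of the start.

0.0839

Over the interval, μ = 6 × 0.5 = 3 (a 30-minute window = 0.5 hours).
The sixth arrival falls in the interval iff at least 6 events occur there: P(S_6 ≤ t) = P(N ≥ 6) = 1 − P(N ≤ 5) ≈ 0.0839.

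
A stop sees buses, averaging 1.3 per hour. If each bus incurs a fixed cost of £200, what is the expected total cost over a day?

E[N] = 1.3 × 24 = 31.2 (a day = 24 hours); E[cost] = 31.2 × £200 = £6240.

£6240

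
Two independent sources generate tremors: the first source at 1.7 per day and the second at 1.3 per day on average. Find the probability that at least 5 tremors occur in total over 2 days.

Independent Poisson processes superpose: combined rate λ = 1.7 + 1.3 = 3 per day.
Over the interval, μ = 3 × 2 = 6 (2 days).
P(N ≥ 5) = 1 − P(N ≤ 4) ≈ 0.7149.

0.7149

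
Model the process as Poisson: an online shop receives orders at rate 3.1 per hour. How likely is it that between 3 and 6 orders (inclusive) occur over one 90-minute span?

0.6540

Over the interval, μ = 3.1 × 1.5 = 4.65 (a 90-minute span = 1.5 hours).
P(3 ≤ N ≤ 6) = Σ_{j=3}^{6} e^(−4.65) · 4.65^j/j! ≈ 0.6540.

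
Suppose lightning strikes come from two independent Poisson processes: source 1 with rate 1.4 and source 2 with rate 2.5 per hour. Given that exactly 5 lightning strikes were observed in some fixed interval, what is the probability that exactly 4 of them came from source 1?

0.0532

Given the total, each event is independently from source 1 with probability p = λ_1/(λ_1+λ_2) = 1.4/3.9 ≈ 0.3590.
So K ~ Binomial(5, 1.4/3.9): P(K = 4) = C(5,4) · (1.4/3.9)^4 · (2.5/3.9)^1 ≈ 0.0532.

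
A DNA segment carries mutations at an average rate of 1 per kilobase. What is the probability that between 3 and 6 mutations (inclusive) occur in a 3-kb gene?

0.5433

Over the interval, μ = 1 × 3 = 3 (a 3-kb gene = 3 kilobases).
P(3 ≤ N ≤ 6) = Σ_{j=3}^{6} e^(−3) · 3^j/j! ≈ 0.5433.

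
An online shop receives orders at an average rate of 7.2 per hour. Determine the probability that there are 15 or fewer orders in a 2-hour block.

Over the interval, μ = 7.2 × 2 = 14.4 (a 2-hour block = 2 hours).
P(N ≤ 15) = Σ_{j=0}^{15} e^(−μ) μ^j/j! ≈ 0.6293.

0.6293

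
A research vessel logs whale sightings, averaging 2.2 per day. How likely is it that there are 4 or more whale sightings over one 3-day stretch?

Over the interval, μ = 2.2 × 3 = 6.6 (a 3-day stretch = 3 days).
P(N ≥ 4) = 1 − P(N ≤ 3) = 1 − Σ_{j=0}^{3} e^(−μ) μ^j/j! ≈ 0.8948.

0.8948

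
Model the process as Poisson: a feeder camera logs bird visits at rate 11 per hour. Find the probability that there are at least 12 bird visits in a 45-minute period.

Over the interval, μ = 11 × 0.75 = 8.25 (a 45-minute period = 0.75 hours).
P(N ≥ 12) = 1 − P(N ≤ 11) = 1 − Σ_{j=0}^{11} e^(−μ) μ^j/j! ≈ 0.1308.

0.1308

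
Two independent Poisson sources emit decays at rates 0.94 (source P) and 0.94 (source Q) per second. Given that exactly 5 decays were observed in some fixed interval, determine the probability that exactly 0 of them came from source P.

0.0312

Given the total, each event is independently from source P with probability p = λ_P/(λ_P+λ_Q) = 0.94/1.88 = 0.5000.
So K ~ Binomial(5, 0.94/1.88): P(K = 0) = C(5,0) · (0.94/1.88)^0 · (0.94/1.88)^5 ≈ 0.0312.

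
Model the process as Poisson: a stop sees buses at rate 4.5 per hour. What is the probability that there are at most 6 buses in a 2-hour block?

0.2068

Over the interval, μ = 4.5 × 2 = 9 (a 2-hour block = 2 hours).
P(N ≤ 6) = Σ_{j=0}^{6} e^(−μ) μ^j/j! ≈ 0.2068.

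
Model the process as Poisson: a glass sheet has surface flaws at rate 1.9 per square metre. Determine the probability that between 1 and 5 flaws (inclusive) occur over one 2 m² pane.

Over the interval, μ = 1.9 × 2 = 3.8 (a 2 m² pane = 2 square metres).
P(1 ≤ N ≤ 5) = Σ_{j=1}^{5} e^(−3.8) · 3.8^j/j! ≈ 0.7932.

0.7932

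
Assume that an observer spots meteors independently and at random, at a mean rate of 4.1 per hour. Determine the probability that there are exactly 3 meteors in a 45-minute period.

0.2238

Over the interval, μ = 4.1 × 0.75 = 3.075 (a 45-minute period = 0.75 hours).
P(N = 3) = e^(−μ) μ^3/3! = e^(−3.075) · 3.075^3/6 ≈ 0.2238.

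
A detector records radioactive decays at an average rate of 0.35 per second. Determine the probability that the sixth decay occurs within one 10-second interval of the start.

0.1424

Over the interval, μ = 0.35 × 10 = 3.5 (a 10-second interval = 10 seconds).
The sixth arrival falls in the interval iff at least 6 events occur there: P(S_6 ≤ t) = P(N ≥ 6) = 1 − P(N ≤ 5) ≈ 0.1424.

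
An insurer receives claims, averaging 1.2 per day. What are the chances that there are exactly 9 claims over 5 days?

0.0688

Over the interval, μ = 1.2 × 5 = 6 (5 days).
P(N = 9) = e^(−μ) μ^9/9! = e^(−6) · 6^9/362880 ≈ 0.0688.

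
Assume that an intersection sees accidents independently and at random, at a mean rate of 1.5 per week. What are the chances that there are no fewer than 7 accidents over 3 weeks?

Over the interval, μ = 1.5 × 3 = 4.5 (3 weeks).
P(N ≥ 7) = 1 − P(N ≤ 6) = 1 − Σ_{j=0}^{6} e^(−μ) μ^j/j! ≈ 0.1689.

0.1689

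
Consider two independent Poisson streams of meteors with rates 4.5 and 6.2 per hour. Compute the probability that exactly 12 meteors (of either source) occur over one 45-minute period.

Independent Poisson processes superpose: combined rate λ = 4.5 + 6.2 = 10.7 per hour.
Over the interval, μ = 10.7 × 0.75 = 8.025 (a 45-minute period = 0.75 hours).
P(N = 12) = e^(−8.025) · 8.025^12/12! ≈ 0.0487.

0.0487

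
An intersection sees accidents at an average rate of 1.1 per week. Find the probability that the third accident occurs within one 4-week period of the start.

0.8149

Over the interval, μ = 1.1 × 4 = 4.4 (a 4-week period = 4 weeks).
The third arrival falls in the interval iff at least 3 events occur there: P(S_3 ≤ t) = P(N ≥ 3) = 1 − P(N ≤ 2) ≈ 0.8149.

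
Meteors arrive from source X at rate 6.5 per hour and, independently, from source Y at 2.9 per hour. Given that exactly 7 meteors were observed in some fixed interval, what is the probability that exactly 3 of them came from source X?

Given the total, each event is independently from source X with probability p = λ_X/(λ_X+λ_Y) = 6.5/9.4 ≈ 0.6915.
So K ~ Binomial(7, 6.5/9.4): P(K = 3) = C(7,3) · (6.5/9.4)^3 · (2.9/9.4)^4 ≈ 0.1048.

0.1048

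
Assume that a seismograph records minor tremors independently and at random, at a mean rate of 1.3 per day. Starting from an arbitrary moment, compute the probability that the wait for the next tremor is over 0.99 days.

0.2761

The wait for the next event is exponential with rate λ = 1.3 per day.
P(T > 0.99) = e^(−λt) = e^(−1.3 × 0.99) = e^(−1.287) ≈ 0.2761.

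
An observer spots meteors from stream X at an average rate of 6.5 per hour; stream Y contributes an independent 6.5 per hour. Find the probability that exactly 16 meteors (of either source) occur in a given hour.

0.0719

Independent Poisson processes superpose: combined rate λ = 6.5 + 6.5 = 13 per hour.
So μ = 13.
P(N = 16) = e^(−13) · 13^16/16! ≈ 0.0719.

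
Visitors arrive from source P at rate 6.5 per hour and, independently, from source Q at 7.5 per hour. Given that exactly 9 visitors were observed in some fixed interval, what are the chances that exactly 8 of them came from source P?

Given the total, each event is independently from source P with probability p = λ_P/(λ_P+λ_Q) = 6.5/14 ≈ 0.4643.
So K ~ Binomial(9, 6.5/14): P(K = 8) = C(9,8) · (6.5/14)^8 · (7.5/14)^1 ≈ 0.0104.

0.0104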